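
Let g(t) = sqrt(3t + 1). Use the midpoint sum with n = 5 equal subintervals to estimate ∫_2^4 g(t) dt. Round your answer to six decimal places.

6.301428

Δt = (4 − 2)/5 = 0.4.
Midpoints: 2.2, 2.6, 3, 3.4, 3.8.
g(2.2) ≈ 2.756810, g(2.6) ≈ 2.966479, g(3) ≈ 3.162278, g(3.4) ≈ 3.346640, g(3.8) ≈ 3.521363.
Sum = Δt · [g(2.2) + g(2.6) + g(3) + g(3.4) + g(3.8)].
Sum ≈ 6.301428.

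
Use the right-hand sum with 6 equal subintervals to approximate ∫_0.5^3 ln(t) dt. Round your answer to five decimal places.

Δt = (3 − 0.5)/6 = 5/12.
Right endpoints: 11/12, 4/3, 1.75, 13/6, 31/12, 3.
f(11/12) ≈ -0.08701, f(4/3) ≈ 0.28768, f(1.75) ≈ 0.55962, f(13/6) ≈ 0.77319, f(31/12) ≈ 0.94908, f(3) ≈ 1.09861.
Sum = Δt · [f(11/12) + f(4/3) + f(1.75) + ...].
Sum ≈ 1.49215.

1.49215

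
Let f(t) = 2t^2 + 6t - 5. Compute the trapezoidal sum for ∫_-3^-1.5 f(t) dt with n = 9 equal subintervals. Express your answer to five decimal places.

-11.98611

Δt = (-1.5 − (-3))/9 = 1/6.
f(-3) = -5, f(-17/6) = -107/18, f(-8/3) = -61/9, f(-2.5) = -7.5, f(-7/3) = -73/9, f(-13/6) = -155/18, f(-2) = -9, f(-11/6) = -167/18, f(-5/3) = -85/9, f(-1.5) = -9.5.
T_9 = (Δt/2)·[f(t_0) + 2f(t_1) + ... + 2f(t_{8}) + f(t_9)].
Sum ≈ -11.98611.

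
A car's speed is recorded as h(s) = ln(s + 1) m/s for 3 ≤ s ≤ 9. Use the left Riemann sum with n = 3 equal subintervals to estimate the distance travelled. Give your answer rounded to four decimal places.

10.5150

Δs = (9 − 3)/3 = 2.
Left endpoints: 3, 5, 7.
h(3) ≈ 1.3863, h(5) ≈ 1.7918, h(7) ≈ 2.0794.
Sum = Δs · [h(3) + h(5) + h(7)].
Sum ≈ 10.5150.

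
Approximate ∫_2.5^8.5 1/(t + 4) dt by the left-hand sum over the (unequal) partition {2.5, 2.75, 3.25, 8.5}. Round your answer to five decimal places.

Subinterval widths: 0.25, 0.5, 5.25.
Left endpoints: 2.5, 2.75, 3.25.
f(2.5) = 2/13, f(2.75) = 4/27, f(3.25) = 4/29.
Sum = Σ Δt_i · f(t_i).
Sum ≈ 0.83667.

0.83667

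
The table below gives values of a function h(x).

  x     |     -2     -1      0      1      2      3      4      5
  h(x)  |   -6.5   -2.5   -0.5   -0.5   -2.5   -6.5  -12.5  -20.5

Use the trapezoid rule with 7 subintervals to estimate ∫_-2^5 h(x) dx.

-38.5

Δx = 1.
T_7 = (1/2)·[(-6.5) + 2·(-2.5) + 2·(-0.5) + 2·(-0.5) + 2·(-2.5) + 2·(-6.5) + 2·(-12.5) + (-20.5)] = -38.5.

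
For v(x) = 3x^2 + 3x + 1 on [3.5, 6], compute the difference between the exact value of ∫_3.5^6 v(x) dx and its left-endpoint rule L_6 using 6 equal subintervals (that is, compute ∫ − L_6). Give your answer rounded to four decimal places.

Exact integral: ∫_3.5^6 v(x) dx = 211.25.
L_6 ≈ 195.060764.
Error ≈ 211.25 − 195.060764 ≈ 16.1892.

16.1892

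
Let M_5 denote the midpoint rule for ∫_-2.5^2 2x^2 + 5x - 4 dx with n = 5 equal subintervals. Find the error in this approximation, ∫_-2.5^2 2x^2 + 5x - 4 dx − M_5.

0.6075

Exact integral: ∫_-2.5^2 f(x) dx = -7.875.
M_5 = -8.4825.
Error = -7.875 − (-8.4825) = 0.6075.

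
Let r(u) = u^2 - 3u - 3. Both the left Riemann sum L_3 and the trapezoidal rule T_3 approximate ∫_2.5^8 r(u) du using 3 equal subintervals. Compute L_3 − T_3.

L_3 ≈ 27.6018519.
T_3 ≈ 65.4143519.
L_3 − T_3 = -37.8125.

-37.8125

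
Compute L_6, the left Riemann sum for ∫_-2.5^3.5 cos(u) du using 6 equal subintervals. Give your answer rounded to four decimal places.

Δu = (3.5 − (-2.5))/6 = 1.
Left endpoints: -2.5, -1.5, -0.5, 0.5, 1.5, 2.5.
f(-2.5) ≈ -0.8011, f(-1.5) ≈ 0.0707, f(-0.5) ≈ 0.8776, f(0.5) ≈ 0.8776, f(1.5) ≈ 0.0707, f(2.5) ≈ -0.8011.
Sum = Δu · [f(-2.5) + f(-1.5) + f(-0.5) + ...].
Sum ≈ 0.2944.

0.2944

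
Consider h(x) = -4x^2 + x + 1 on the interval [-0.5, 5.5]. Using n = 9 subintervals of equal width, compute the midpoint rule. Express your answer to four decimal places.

Δx = (5.5 − (-0.5))/9 = 2/3.
Midpoints: -1/6, 0.5, 7/6, 11/6, 2.5, 19/6, 23/6, 4.5, 31/6.
h(-1/6) = 13/18, h(0.5) = 0.5, h(7/6) = -59/18, h(11/6) = -191/18, h(2.5) = -21.5, h(19/6) = -647/18, h(23/6) = -971/18, h(4.5) = -75.5, h(31/6) = -1811/18.
Sum = Δx · [h(-1/6) + h(0.5) + h(7/6) + ...].
Sum ≈ -200.1111.

-200.1111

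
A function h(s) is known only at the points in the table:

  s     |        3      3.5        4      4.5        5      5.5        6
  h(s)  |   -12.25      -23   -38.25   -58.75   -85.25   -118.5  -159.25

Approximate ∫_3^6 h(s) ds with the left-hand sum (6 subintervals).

-168

Δs = 0.5.
Sum = 0.5·[(-12.25) + (-23) + (-38.25) + (-58.75) + (-85.25) + (-118.5)] = -168.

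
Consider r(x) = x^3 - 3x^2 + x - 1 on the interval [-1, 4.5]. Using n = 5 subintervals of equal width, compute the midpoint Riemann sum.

Δx = (4.5 − (-1))/5 = 1.1.
Midpoints: -0.45, 0.65, 1.75, 2.85, 3.95.
r(-0.45) = -2.148625, r(0.65) = -1.342875, r(1.75) = -3.078125, r(2.85) = 0.631625, r(3.95) = 17.772375.
Sum = Δx · [r(-0.45) + r(0.65) + r(1.75) + r(2.85) + r(3.95)].
Sum = 13.0178125.

13.0178125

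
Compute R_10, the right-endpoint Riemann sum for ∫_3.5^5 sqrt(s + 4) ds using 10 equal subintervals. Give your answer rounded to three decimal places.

4.327

Δs = (5 − 3.5)/10 = 0.15.
Right endpoints: 3.65, 3.8, 3.95, 4.1, 4.25, 4.4, 4.55, 4.7, 4.85, 5.
f(3.65) ≈ 2.766, f(3.8) ≈ 2.793, f(3.95) ≈ 2.820, f(4.1) ≈ 2.846, f(4.25) ≈ 2.872, f(4.4) ≈ 2.898, f(4.55) ≈ 2.924, f(4.7) ≈ 2.950, f(4.85) ≈ 2.975, f(5) ≈ 3.000.
Sum = Δs · [f(3.65) + f(3.8) + f(3.95) + ...].
Sum ≈ 4.327.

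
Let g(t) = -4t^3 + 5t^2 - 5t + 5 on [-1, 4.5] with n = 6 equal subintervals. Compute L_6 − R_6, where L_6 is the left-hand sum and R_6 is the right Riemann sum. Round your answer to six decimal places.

L_6 ≈ -151.08449074.
R_6 ≈ -425.85532407.
L_6 − R_6 ≈ 274.770833.

274.770833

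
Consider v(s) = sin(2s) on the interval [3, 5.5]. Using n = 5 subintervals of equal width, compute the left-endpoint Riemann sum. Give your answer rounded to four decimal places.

Δs = (5.5 − 3)/5 = 0.5.
Left endpoints: 3, 3.5, 4, 4.5, 5.
v(3) ≈ -0.2794, v(3.5) ≈ 0.6570, v(4) ≈ 0.9894, v(4.5) ≈ 0.4121, v(5) ≈ -0.5440.
Sum = Δs · [v(3) + v(3.5) + v(4) + v(4.5) + v(5)].
Sum ≈ 0.6175.

0.6175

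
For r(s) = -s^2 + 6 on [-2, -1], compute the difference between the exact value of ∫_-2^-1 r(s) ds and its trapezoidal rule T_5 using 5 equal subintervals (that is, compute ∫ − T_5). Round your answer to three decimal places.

Exact integral: ∫_-2^-1 r(s) ds ≈ 3.66667.
T_5 = 3.66.
Error ≈ 3.66667 − 3.66 ≈ 0.007.

0.007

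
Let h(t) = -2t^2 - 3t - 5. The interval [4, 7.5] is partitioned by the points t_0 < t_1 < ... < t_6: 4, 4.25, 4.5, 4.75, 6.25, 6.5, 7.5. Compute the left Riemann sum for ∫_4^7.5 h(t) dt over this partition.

Subinterval widths: 0.25, 0.25, 0.25, 1.5, 0.25, 1.
Left endpoints: 4, 4.25, 4.5, 4.75, 6.25, 6.5.
h(4) = -49, h(4.25) = -53.875, h(4.5) = -59, h(4.75) = -64.375, h(6.25) = -101.875, h(6.5) = -109.
Sum = Σ Δt_i · h(t_i).
Sum = -271.5.

-271.5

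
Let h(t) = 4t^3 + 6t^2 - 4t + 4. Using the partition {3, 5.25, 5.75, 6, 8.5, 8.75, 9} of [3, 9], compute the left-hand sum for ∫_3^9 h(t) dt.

Subinterval widths: 2.25, 0.5, 0.25, 2.5, 0.25, 0.25.
Left endpoints: 3, 5.25, 5.75, 6, 8.5, 8.75.
h(3) = 154, h(5.25) = 727.1875, h(5.75) = 939.8125, h(6) = 1060, h(8.5) = 2860, h(8.75) = 3108.0625.
Sum = Σ Δt_i · h(t_i).
Sum = 5087.0625.

5087.0625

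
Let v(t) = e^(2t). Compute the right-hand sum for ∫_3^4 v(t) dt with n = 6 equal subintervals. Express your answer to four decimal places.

Δt = (4 − 3)/6 = 1/6.
Right endpoints: 19/6, 10/3, 3.5, 11/3, 23/6, 4.
v(19/6) ≈ 563.0302, v(10/3) ≈ 785.7720, v(3.5) ≈ 1096.6332, v(11/3) ≈ 1530.4749, v(23/6) ≈ 2135.9497, v(4) ≈ 2980.9580.
Sum = Δt · [v(19/6) + v(10/3) + v(3.5) + ...].
Sum ≈ 1515.4697.

1515.4697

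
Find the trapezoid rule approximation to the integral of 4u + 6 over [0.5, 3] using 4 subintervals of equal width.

Δu = (3 − 0.5)/4 = 0.625.
f(0.5) = 8, f(1.125) = 10.5, f(1.75) = 13, f(2.375) = 15.5, f(3) = 18.
T_4 = (Δu/2)·[f(u_0) + 2f(u_1) + 2f(u_2) + 2f(u_3) + f(u_4)].
Sum = 32.5.

32.5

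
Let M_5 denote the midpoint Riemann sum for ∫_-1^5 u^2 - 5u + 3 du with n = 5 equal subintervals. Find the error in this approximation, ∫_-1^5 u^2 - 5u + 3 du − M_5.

0.72

Exact integral: ∫_-1^5 f(u) du = 0.
M_5 = -0.72.
Error = 0 − (-0.72) = 0.72.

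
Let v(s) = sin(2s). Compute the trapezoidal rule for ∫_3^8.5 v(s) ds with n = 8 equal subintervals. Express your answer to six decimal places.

0.517141

Δs = (8.5 − 3)/8 = 0.6875.
v(3) ≈ -0.279415, v(3.6875) ≈ 0.887465, v(4.375) ≈ 0.624724, v(5.0625) ≈ -0.644387, v(5.75) ≈ -0.875452, v(6.4375) ≈ 0.303753, v(7.125) ≈ 0.993641, v(7.8125) ≈ 0.082868, v(8.5) ≈ -0.961397.
T_8 = (Δs/2)·[v(s_0) + 2v(s_1) + ... + 2v(s_{7}) + v(s_8)].
Sum ≈ 0.517141.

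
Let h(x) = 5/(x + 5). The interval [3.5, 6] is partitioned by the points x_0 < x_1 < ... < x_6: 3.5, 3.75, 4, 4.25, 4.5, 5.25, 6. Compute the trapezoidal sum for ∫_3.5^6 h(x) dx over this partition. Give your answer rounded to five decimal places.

Subinterval widths: 0.25, 0.25, 0.25, 0.25, 0.75, 0.75.
h(3.5) = 10/17, h(3.75) = 4/7, h(4) = 5/9, h(4.25) = 20/37, h(4.5) = 10/19, h(5.25) = 20/41, h(6) = 5/11.
On each subinterval the trapezoid contributes (Δx_i/2)·[h(x_{i-1}) + h(x_i)].
Sum ≈ 1.28988.

1.28988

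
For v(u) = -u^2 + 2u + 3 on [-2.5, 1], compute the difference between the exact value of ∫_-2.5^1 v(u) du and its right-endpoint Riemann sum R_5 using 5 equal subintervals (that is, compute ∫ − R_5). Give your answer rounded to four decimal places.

-4.0017

Exact integral: ∫_-2.5^1 v(u) du ≈ -0.291667.
R_5 = 3.71.
Error ≈ -0.291667 − 3.71 ≈ -4.0017.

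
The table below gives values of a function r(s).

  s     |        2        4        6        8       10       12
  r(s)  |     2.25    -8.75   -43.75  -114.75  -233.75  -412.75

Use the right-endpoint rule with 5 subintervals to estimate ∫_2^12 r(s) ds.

-1627.5

Δs = 2.
Sum = 2·[(-8.75) + (-43.75) + (-114.75) + (-233.75) + (-412.75)] = -1627.5.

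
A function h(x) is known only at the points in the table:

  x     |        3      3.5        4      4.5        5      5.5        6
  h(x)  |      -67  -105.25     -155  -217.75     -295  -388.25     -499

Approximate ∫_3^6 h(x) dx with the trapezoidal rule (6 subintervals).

Δx = 0.5.
T_6 = (0.5/2)·[(-67) + 2·(-105.25) + 2·(-155) + 2·(-217.75) + 2·(-295) + 2·(-388.25) + (-499)] = -722.125.

-722.125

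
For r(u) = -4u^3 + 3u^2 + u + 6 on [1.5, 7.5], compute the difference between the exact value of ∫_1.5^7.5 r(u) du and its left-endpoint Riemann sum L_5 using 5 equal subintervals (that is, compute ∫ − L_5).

-830.16

Exact integral: ∫_1.5^7.5 r(u) du = -2677.5.
L_5 = -1847.34.
Error = -2677.5 − (-1847.34) = -830.16.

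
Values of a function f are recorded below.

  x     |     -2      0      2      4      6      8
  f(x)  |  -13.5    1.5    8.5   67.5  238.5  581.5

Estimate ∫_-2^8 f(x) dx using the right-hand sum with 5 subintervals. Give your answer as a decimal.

1795

Δx = 2.
Sum = 2·[1.5 + 8.5 + 67.5 + 238.5 + 581.5] = 1795.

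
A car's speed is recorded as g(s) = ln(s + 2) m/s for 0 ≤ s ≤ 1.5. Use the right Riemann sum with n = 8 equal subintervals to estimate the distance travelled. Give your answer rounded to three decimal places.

1.550

Δs = (1.5 − 0)/8 = 0.1875.
Right endpoints: 0.1875, 0.375, 0.5625, 0.75, 0.9375, 1.125, 1.3125, 1.5.
g(0.1875) ≈ 0.783, g(0.375) ≈ 0.865, g(0.5625) ≈ 0.941, g(0.75) ≈ 1.012, g(0.9375) ≈ 1.078, g(1.125) ≈ 1.139, g(1.3125) ≈ 1.198, g(1.5) ≈ 1.253.
Sum = Δs · [g(0.1875) + g(0.375) + g(0.5625) + ...].
Sum ≈ 1.550.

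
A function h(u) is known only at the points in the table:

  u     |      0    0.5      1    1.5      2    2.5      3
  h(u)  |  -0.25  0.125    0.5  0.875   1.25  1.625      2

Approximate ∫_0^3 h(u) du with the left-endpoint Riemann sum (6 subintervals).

Δu = 0.5.
Sum = 0.5·[(-0.25) + 0.125 + 0.5 + 0.875 + 1.25 + 1.625] = 2.0625.

2.0625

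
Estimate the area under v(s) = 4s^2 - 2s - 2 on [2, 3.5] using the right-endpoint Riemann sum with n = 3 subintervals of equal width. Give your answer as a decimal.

43

Δs = (3.5 − 2)/3 = 0.5.
Right endpoints: 2.5, 3, 3.5.
v(2.5) = 18, v(3) = 28, v(3.5) = 40.
Sum = Δs · [v(2.5) + v(3) + v(3.5)].
Sum = 43.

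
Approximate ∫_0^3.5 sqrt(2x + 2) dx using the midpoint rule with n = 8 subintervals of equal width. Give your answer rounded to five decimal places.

Δx = (3.5 − 0)/8 = 0.4375.
Midpoints: 0.21875, 0.65625, 1.09375, 1.53125, 1.96875, 2.40625, 2.84375, 3.28125.
f(0.21875) ≈ 1.56125, f(0.65625) ≈ 1.82003, f(1.09375) ≈ 2.04634, f(1.53125) ≈ 2.25000, f(1.96875) ≈ 2.43670, f(2.40625) ≈ 2.61008, f(2.84375) ≈ 2.77263, f(3.28125) ≈ 2.92617.
Sum = Δx · [f(0.21875) + f(0.65625) + f(1.09375) + ...].
Sum ≈ 8.06015.

8.06015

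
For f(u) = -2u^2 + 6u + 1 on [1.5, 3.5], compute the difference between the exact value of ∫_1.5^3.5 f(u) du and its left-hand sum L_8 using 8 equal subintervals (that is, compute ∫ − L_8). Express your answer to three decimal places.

Exact integral: ∫_1.5^3.5 f(u) du ≈ 5.66667.
L_8 = 6.625.
Error ≈ 5.66667 − 6.625 ≈ -0.958.

-0.958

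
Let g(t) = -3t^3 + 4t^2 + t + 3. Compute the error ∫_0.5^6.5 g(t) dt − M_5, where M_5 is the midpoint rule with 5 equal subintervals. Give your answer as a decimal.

Exact integral: ∫_0.5^6.5 g(t) dt = -933.75.
M_5 = -913.95.
Error = -933.75 − (-913.95) = -19.8.

-19.8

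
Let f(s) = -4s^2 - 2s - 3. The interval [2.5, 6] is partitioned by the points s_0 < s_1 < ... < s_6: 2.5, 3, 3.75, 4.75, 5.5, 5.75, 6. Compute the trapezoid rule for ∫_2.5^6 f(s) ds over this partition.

-308.75

Subinterval widths: 0.5, 0.75, 1, 0.75, 0.25, 0.25.
f(2.5) = -33, f(3) = -45, f(3.75) = -66.75, f(4.75) = -102.75, f(5.5) = -135, f(5.75) = -146.75, f(6) = -159.
On each subinterval the trapezoid contributes (Δs_i/2)·[f(s_{i-1}) + f(s_i)].
Sum = -308.75.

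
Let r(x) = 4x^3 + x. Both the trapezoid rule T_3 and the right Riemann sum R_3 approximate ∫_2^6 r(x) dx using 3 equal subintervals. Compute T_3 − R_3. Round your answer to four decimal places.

-557.3333

T_3 ≈ 1352.888889.
R_3 ≈ 1910.222222.
T_3 − R_3 ≈ -557.3333.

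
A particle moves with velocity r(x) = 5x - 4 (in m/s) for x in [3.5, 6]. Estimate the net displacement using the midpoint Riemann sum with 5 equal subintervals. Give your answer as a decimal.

49.375

Δx = (6 − 3.5)/5 = 0.5.
Midpoints: 3.75, 4.25, 4.75, 5.25, 5.75.
r(3.75) = 14.75, r(4.25) = 17.25, r(4.75) = 19.75, r(5.25) = 22.25, r(5.75) = 24.75.
Sum = Δx · [r(3.75) + r(4.25) + r(4.75) + r(5.25) + r(5.75)].
Sum = 49.375.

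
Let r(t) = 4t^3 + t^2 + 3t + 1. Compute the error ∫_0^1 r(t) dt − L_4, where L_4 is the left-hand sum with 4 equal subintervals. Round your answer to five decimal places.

0.92708

Exact integral: ∫_0^1 r(t) dt ≈ 3.8333333.
L_4 = 2.90625.
Error ≈ 3.8333333 − 2.90625 ≈ 0.92708.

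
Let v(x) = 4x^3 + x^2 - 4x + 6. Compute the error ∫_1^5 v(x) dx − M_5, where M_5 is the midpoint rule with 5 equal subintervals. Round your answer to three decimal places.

7.893

Exact integral: ∫_1^5 v(x) dx ≈ 641.33333.
M_5 = 633.44.
Error ≈ 641.33333 − 633.44 ≈ 7.893.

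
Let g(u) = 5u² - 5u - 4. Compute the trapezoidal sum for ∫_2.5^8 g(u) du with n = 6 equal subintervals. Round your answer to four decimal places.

664.7679

Δu = (8 − 2.5)/6 = 11/12.
g(2.5) = 14.75, g(41/12) = 5369/144, g(13/3) = 614/9, g(5.25) = 107.5625, g(37/6) = 5591/36, g(85/12) = 30449/144, g(8) = 276.
T_6 = (Δu/2)·[g(u_0) + 2g(u_1) + ... + 2g(u_{5}) + g(u_6)].
Sum ≈ 664.7679.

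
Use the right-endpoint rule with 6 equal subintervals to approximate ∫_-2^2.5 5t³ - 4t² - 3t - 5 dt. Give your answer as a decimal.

7.20703125

Δt = (2.5 − (-2))/6 = 0.75.
Right endpoints: -1.25, -0.5, 0.25, 1, 1.75, 2.5.
f(-1.25) = -17.265625, f(-0.5) = -5.125, f(0.25) = -5.921875, f(1) = -7, f(1.75) = 4.296875, f(2.5) = 40.625.
Sum = Δt · [f(-1.25) + f(-0.5) + f(0.25) + ...].
Sum = 7.20703125.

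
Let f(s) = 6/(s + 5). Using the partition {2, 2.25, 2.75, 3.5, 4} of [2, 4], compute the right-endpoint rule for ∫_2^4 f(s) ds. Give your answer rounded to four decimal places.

Subinterval widths: 0.25, 0.5, 0.75, 0.5.
Right endpoints: 2.25, 2.75, 3.5, 4.
f(2.25) = 24/29, f(2.75) = 24/31, f(3.5) = 12/17, f(4) = 2/3.
Sum = Σ Δs_i · f(s_i).
Sum ≈ 1.4567.

1.4567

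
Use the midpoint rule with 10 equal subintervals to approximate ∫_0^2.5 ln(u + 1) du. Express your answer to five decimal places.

Δu = (2.5 − 0)/10 = 0.25.
Midpoints: 0.125, 0.375, 0.625, 0.875, 1.125, 1.375, 1.625, 1.875, 2.125, 2.375.
f(0.125) ≈ 0.11778, f(0.375) ≈ 0.31845, f(0.625) ≈ 0.48551, f(0.875) ≈ 0.62861, f(1.125) ≈ 0.75377, f(1.375) ≈ 0.86500, f(1.625) ≈ 0.96508, f(1.875) ≈ 1.05605, f(2.125) ≈ 1.13943, f(2.375) ≈ 1.21640.
Sum = Δu · [f(0.125) + f(0.375) + f(0.625) + ...].
Sum ≈ 1.88652.

1.88652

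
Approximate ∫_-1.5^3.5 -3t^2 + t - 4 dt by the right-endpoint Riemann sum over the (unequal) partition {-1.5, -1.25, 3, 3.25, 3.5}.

Subinterval widths: 0.25, 4.25, 0.25, 0.25.
Right endpoints: -1.25, 3, 3.25, 3.5.
f(-1.25) = -9.9375, f(3) = -28, f(3.25) = -32.4375, f(3.5) = -37.25.
Sum = Σ Δt_i · f(t_i).
Sum = -138.90625.

-138.90625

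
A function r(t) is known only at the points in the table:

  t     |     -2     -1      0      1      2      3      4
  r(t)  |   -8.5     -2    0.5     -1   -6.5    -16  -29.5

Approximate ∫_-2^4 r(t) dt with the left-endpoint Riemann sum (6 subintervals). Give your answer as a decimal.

-33.5

Δt = 1.
Sum = 1·[(-8.5) + (-2) + 0.5 + (-1) + (-6.5) + (-16)] = -33.5.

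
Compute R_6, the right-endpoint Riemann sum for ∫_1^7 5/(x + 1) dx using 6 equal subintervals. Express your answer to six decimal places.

6.089286

Δx = (7 − 1)/6 = 1.
Right endpoints: 2, 3, 4, 5, 6, 7.
f(2) = 5/3, f(3) = 1.25, f(4) = 1, f(5) = 5/6, f(6) = 5/7, f(7) = 0.625.
Sum = Δx · [f(2) + f(3) + f(4) + ...].
Sum ≈ 6.089286.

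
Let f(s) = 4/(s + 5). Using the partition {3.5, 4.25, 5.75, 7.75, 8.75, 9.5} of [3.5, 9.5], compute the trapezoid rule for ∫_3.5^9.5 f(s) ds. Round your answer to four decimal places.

Subinterval widths: 0.75, 1.5, 2, 1, 0.75.
f(3.5) = 8/17, f(4.25) = 16/37, f(5.75) = 16/43, f(7.75) = 16/51, f(8.75) = 16/55, f(9.5) = 8/29.
On each subinterval the trapezoid contributes (Δs_i/2)·[f(s_{i-1}) + f(s_i)].
Sum ≈ 2.1427.

2.1427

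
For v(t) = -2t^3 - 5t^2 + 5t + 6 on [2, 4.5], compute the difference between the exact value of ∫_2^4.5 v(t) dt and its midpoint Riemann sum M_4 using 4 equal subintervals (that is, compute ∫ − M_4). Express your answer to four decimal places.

Exact integral: ∫_2^4.5 v(t) dt ≈ -279.947917.
M_4 ≈ -277.954102.
Error ≈ -279.947917 − (-277.954102) ≈ -1.9938.

-1.9938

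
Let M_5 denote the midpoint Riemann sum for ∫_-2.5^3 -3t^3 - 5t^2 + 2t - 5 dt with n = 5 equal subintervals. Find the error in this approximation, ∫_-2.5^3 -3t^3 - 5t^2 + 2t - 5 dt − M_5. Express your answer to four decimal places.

Exact integral: ∫_-2.5^3 f(t) dt ≈ -127.244792.
M_5 = -123.2240625.
Error ≈ -127.244792 − (-123.2240625) ≈ -4.0207.

-4.0207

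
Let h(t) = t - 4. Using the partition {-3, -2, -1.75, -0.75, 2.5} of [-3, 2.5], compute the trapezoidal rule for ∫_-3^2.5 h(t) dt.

Subinterval widths: 1, 0.25, 1, 3.25.
h(-3) = -7, h(-2) = -6, h(-1.75) = -5.75, h(-0.75) = -4.75, h(2.5) = -1.5.
On each subinterval the trapezoid contributes (Δt_i/2)·[h(t_{i-1}) + h(t_i)].
Sum = -23.375.

-23.375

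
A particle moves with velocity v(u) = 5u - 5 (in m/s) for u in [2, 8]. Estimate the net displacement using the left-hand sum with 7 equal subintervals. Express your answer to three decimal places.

Δu = (8 − 2)/7 = 6/7.
Left endpoints: 2, 20/7, 26/7, 32/7, 38/7, 44/7, 50/7.
v(2) = 5, v(20/7) = 65/7, v(26/7) = 95/7, v(32/7) = 125/7, v(38/7) = 155/7, v(44/7) = 185/7, v(50/7) = 215/7.
Sum = Δu · [v(2) + v(20/7) + v(26/7) + ...].
Sum ≈ 107.143.

107.143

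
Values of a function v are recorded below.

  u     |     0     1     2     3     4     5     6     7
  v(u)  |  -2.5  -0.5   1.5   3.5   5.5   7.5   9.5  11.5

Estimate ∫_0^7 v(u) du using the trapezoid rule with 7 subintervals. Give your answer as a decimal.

Δu = 1.
T_7 = (1/2)·[(-2.5) + 2·(-0.5) + 2·1.5 + 2·3.5 + 2·5.5 + 2·7.5 + 2·9.5 + 11.5] = 31.5.

31.5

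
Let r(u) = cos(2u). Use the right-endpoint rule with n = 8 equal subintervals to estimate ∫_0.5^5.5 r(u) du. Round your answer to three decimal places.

Δu = (5.5 − 0.5)/8 = 0.625.
Right endpoints: 1.125, 1.75, 2.375, 3, 3.625, 4.25, 4.875, 5.5.
r(1.125) ≈ -0.628, r(1.75) ≈ -0.936, r(2.375) ≈ 0.038, r(3) ≈ 0.960, r(3.625) ≈ 0.568, r(4.25) ≈ -0.602, r(4.875) ≈ -0.948, r(5.5) ≈ 0.004.
Sum = Δu · [r(1.125) + r(1.75) + r(2.375) + ...].
Sum ≈ -0.965.

-0.965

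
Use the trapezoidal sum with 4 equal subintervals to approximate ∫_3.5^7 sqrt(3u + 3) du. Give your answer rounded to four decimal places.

Δu = (7 − 3.5)/4 = 0.875.
f(3.5) ≈ 3.6742, f(4.375) ≈ 4.0156, f(5.25) ≈ 4.3301, f(6.125) ≈ 4.6233, f(7) ≈ 4.8990.
T_4 = (Δu/2)·[f(u_0) + 2f(u_1) + 2f(u_2) + 2f(u_3) + f(u_4)].
Sum ≈ 15.0987.

15.0987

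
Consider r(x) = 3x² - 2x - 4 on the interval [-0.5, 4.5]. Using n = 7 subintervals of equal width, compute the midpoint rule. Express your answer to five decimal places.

Δx = (4.5 − (-0.5))/7 = 5/7.
Midpoints: -1/7, 4/7, 9/7, 2, 19/7, 24/7, 29/7.
r(-1/7) = -179/49, r(4/7) = -204/49, r(9/7) = -79/49, r(2) = 4, r(19/7) = 621/49, r(24/7) = 1196/49, r(29/7) = 1921/49.
Sum = Δx · [r(-1/7) + r(4/7) + r(9/7) + ...].
Sum ≈ 50.61224.

50.61224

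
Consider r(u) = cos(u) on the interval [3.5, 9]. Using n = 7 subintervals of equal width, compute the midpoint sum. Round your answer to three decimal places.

0.783

Δu = (9 − 3.5)/7 = 11/14.
Midpoints: 109/28, 131/28, 153/28, 6.25, 197/28, 219/28, 241/28.
r(109/28) ≈ -0.731, r(131/28) ≈ -0.034, r(153/28) ≈ 0.683, r(6.25) ≈ 0.999, r(197/28) ≈ 0.730, r(219/28) ≈ 0.033, r(241/28) ≈ -0.684.
Sum = Δu · [r(109/28) + r(131/28) + r(153/28) + ...].
Sum ≈ 0.783.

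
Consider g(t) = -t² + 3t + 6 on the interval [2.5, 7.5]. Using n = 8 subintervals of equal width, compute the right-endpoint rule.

Δt = (7.5 − 2.5)/8 = 0.625.
Right endpoints: 3.125, 3.75, 4.375, 5, 5.625, 6.25, 6.875, 7.5.
g(3.125) = 5.609375, g(3.75) = 3.1875, g(4.375) = -0.015625, g(5) = -4, g(5.625) = -8.765625, g(6.25) = -14.3125, g(6.875) = -20.640625, g(7.5) = -27.75.
Sum = Δt · [g(3.125) + g(3.75) + g(4.375) + ...].
Sum = -41.6796875.

-41.6796875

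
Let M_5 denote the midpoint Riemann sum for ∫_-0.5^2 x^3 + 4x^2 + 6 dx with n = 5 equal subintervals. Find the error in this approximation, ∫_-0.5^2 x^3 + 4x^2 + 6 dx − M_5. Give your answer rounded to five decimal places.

Exact integral: ∫_-0.5^2 f(x) dx ≈ 29.8177083.
M_5 = 29.4921875.
Error ≈ 29.8177083 − 29.4921875 ≈ 0.32552.

0.32552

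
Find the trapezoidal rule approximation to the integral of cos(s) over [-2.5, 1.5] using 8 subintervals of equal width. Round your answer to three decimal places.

1.563

Δs = (1.5 − (-2.5))/8 = 0.5.
f(-2.5) ≈ -0.801, f(-2) ≈ -0.416, f(-1.5) ≈ 0.071, f(-1) ≈ 0.540, f(-0.5) ≈ 0.878, f(0) ≈ 1.000, f(0.5) ≈ 0.878, f(1) ≈ 0.540, f(1.5) ≈ 0.071.
T_8 = (Δs/2)·[f(s_0) + 2f(s_1) + ... + 2f(s_{7}) + f(s_8)].
Sum ≈ 1.563.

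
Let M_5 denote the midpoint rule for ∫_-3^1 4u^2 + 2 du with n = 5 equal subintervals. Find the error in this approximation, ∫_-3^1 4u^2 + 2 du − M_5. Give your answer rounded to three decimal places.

Exact integral: ∫_-3^1 f(u) du ≈ 45.33333.
M_5 = 44.48.
Error ≈ 45.33333 − 44.48 ≈ 0.853.

0.853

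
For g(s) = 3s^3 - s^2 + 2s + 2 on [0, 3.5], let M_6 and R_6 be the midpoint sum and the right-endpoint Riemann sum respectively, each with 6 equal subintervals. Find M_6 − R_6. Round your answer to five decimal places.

-40.37609

M_6 ≈ 116.0413050.
R_6 ≈ 156.4173900.
M_6 − R_6 ≈ -40.37609.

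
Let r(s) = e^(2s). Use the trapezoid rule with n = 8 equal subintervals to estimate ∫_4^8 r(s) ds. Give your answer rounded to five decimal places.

Δs = (8 − 4)/8 = 0.5.
r(4) ≈ 2980.95799, r(4.5) ≈ 8103.08393, r(5) ≈ 22026.46579, r(5.5) ≈ 59874.14172, r(6) ≈ 162754.79142, r(6.5) ≈ 442413.39201, r(7) ≈ 1202604.28416, r(7.5) ≈ 3269017.37247, r(8) ≈ 8886110.52051.
T_8 = (Δs/2)·[r(s_0) + 2r(s_1) + ... + 2r(s_{7}) + r(s_8)].
Sum ≈ 4805669.63537.

4805669.63537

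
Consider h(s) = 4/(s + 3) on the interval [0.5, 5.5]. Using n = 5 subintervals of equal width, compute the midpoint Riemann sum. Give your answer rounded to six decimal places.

Δs = (5.5 − 0.5)/5 = 1.
Midpoints: 1, 2, 3, 4, 5.
h(1) = 1, h(2) = 0.8, h(3) = 2/3, h(4) = 4/7, h(5) = 0.5.
Sum = Δs · [h(1) + h(2) + h(3) + h(4) + h(5)].
Sum ≈ 3.538095.

3.538095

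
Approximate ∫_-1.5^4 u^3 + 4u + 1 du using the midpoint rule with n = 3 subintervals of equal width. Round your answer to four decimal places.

89.9575

Δu = (4 − (-1.5))/3 = 11/6.
Midpoints: -7/12, 1.25, 37/12.
f(-7/12) = -2647/1728, f(1.25) = 7.953125, f(37/12) = 73693/1728.
Sum = Δu · [f(-7/12) + f(1.25) + f(37/12)].
Sum ≈ 89.9575.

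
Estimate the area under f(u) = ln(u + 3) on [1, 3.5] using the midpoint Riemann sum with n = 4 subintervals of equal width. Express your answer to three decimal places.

4.123

Δu = (3.5 − 1)/4 = 0.625.
Midpoints: 1.3125, 1.9375, 2.5625, 3.1875.
f(1.3125) ≈ 1.462, f(1.9375) ≈ 1.597, f(2.5625) ≈ 1.716, f(3.1875) ≈ 1.823.
Sum = Δu · [f(1.3125) + f(1.9375) + f(2.5625) + f(3.1875)].
Sum ≈ 4.123.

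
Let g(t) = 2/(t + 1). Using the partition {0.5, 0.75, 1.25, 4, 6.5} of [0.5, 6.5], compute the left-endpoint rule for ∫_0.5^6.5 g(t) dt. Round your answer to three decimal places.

Subinterval widths: 0.25, 0.5, 2.75, 2.5.
Left endpoints: 0.5, 0.75, 1.25, 4.
g(0.5) = 4/3, g(0.75) = 8/7, g(1.25) = 8/9, g(4) = 0.4.
Sum = Σ Δt_i · g(t_i).
Sum ≈ 4.349.

4.349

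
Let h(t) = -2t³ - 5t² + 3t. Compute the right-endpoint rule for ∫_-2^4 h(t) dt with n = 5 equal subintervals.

Δt = (4 − (-2))/5 = 1.2.
Right endpoints: -0.8, 0.4, 1.6, 2.8, 4.
h(-0.8) = -4.576, h(0.4) = 0.272, h(1.6) = -16.192, h(2.8) = -74.704, h(4) = -196.
Sum = Δt · [h(-0.8) + h(0.4) + h(1.6) + h(2.8) + h(4)].
Sum = -349.44.

-349.44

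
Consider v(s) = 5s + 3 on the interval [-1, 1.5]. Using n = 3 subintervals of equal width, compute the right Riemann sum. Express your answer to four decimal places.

Δs = (1.5 − (-1))/3 = 5/6.
Right endpoints: -1/6, 2/3, 1.5.
v(-1/6) = 13/6, v(2/3) = 19/3, v(1.5) = 10.5.
Sum = Δs · [v(-1/6) + v(2/3) + v(1.5)].
Sum ≈ 15.8333.

15.8333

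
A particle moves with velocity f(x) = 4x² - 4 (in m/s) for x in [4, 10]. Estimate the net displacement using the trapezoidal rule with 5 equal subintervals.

Δx = (10 − 4)/5 = 1.2.
f(4) = 60, f(5.2) = 104.16, f(6.4) = 159.84, f(7.6) = 227.04, f(8.8) = 305.76, f(10) = 396.
T_5 = (Δx/2)·[f(x_0) + 2f(x_1) + ... + 2f(x_{4}) + f(x_5)].
Sum = 1229.76.

1229.76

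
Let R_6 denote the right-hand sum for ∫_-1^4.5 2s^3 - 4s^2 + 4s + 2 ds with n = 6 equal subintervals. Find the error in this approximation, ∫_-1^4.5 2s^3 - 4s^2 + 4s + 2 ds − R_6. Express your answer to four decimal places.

Exact integral: ∫_-1^4.5 f(s) ds ≈ 131.197917.
R_6 ≈ 195.444155.
Error ≈ 131.197917 − 195.444155 ≈ -64.2462.

-64.2462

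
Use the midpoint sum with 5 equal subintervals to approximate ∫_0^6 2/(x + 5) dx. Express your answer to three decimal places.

1.573

Δx = (6 − 0)/5 = 1.2.
Midpoints: 0.6, 1.8, 3, 4.2, 5.4.
f(0.6) = 5/14, f(1.8) = 5/17, f(3) = 0.25, f(4.2) = 5/23, f(5.4) = 5/26.
Sum = Δx · [f(0.6) + f(1.8) + f(3) + f(4.2) + f(5.4)].
Sum ≈ 1.573.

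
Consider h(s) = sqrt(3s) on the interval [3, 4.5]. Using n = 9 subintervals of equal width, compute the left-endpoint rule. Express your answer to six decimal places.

Δs = (4.5 − 3)/9 = 1/6.
Left endpoints: 3, 19/6, 10/3, 3.5, 11/3, 23/6, 4, 25/6, 13/3.
h(3) ≈ 3.000000, h(19/6) ≈ 3.082207, h(10/3) ≈ 3.162278, h(3.5) ≈ 3.240370, h(11/3) ≈ 3.316625, h(23/6) ≈ 3.391165, h(4) ≈ 3.464102, h(25/6) ≈ 3.535534, h(13/3) ≈ 3.605551.
Sum = Δs · [h(3) + h(19/6) + h(10/3) + ...].
Sum ≈ 4.966305.

4.966305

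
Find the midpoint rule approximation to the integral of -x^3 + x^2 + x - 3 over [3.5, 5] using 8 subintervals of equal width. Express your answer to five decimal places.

Δx = (5 − 3.5)/8 = 0.1875.
Midpoints: 3.59375, 3.78125, 3.96875, 4.15625, 4.34375, 4.53125, 4.71875, 4.90625.
f(3.59375) = -1078219/32768, f(3.78125) = -1277449/32768, f(3.96875) = -1500511/32768, f(4.15625) = -1748701/32768, f(4.34375) = -2023315/32768, f(4.53125) = -2325649/32768, f(4.71875) = -2656999/32768, f(4.90625) = -3018661/32768.
Sum = Δx · [f(3.59375) + f(3.78125) + f(3.96875) + ...].
Sum ≈ -89.43274.

-89.43274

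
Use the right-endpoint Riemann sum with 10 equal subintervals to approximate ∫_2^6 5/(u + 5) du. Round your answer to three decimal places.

Δu = (6 − 2)/10 = 0.4.
Right endpoints: 2.4, 2.8, 3.2, 3.6, 4, 4.4, 4.8, 5.2, 5.6, 6.
f(2.4) = 25/37, f(2.8) = 25/39, f(3.2) = 25/41, f(3.6) = 25/43, f(4) = 5/9, f(4.4) = 25/47, f(4.8) = 25/49, f(5.2) = 25/51, f(5.6) = 25/53, f(6) = 5/11.
Sum = Δu · [f(2.4) + f(2.8) + f(3.2) + ...].
Sum ≈ 2.209.

2.209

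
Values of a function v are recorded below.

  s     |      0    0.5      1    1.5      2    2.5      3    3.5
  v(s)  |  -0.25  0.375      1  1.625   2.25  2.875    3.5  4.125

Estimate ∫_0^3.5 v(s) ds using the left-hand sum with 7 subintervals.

Δs = 0.5.
Sum = 0.5·[(-0.25) + 0.375 + 1 + 1.625 + 2.25 + 2.875 + 3.5] = 5.6875.

5.6875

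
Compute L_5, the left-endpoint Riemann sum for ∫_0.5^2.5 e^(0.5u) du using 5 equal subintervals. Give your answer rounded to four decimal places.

3.9861

Δu = (2.5 − 0.5)/5 = 0.4.
Left endpoints: 0.5, 0.9, 1.3, 1.7, 2.1.
f(0.5) ≈ 1.2840, f(0.9) ≈ 1.5683, f(1.3) ≈ 1.9155, f(1.7) ≈ 2.3396, f(2.1) ≈ 2.8577.
Sum = Δu · [f(0.5) + f(0.9) + f(1.3) + f(1.7) + f(2.1)].
Sum ≈ 3.9861.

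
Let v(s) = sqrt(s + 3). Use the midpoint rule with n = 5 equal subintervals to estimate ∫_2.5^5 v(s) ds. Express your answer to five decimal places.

6.48623

Δs = (5 − 2.5)/5 = 0.5.
Midpoints: 2.75, 3.25, 3.75, 4.25, 4.75.
v(2.75) ≈ 2.39792, v(3.25) ≈ 2.50000, v(3.75) ≈ 2.59808, v(4.25) ≈ 2.69258, v(4.75) ≈ 2.78388.
Sum = Δs · [v(2.75) + v(3.25) + v(3.75) + v(4.25) + v(4.75)].
Sum ≈ 6.48623.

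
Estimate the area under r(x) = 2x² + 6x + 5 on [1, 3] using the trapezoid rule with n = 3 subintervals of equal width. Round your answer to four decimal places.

Δx = (3 − 1)/3 = 2/3.
r(1) = 13, r(5/3) = 185/9, r(7/3) = 269/9, r(3) = 41.
T_3 = (Δx/2)·[r(x_0) + 2r(x_1) + 2r(x_2) + r(x_3)].
Sum ≈ 51.6296.

51.6296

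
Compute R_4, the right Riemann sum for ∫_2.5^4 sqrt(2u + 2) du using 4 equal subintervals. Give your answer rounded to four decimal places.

Δu = (4 − 2.5)/4 = 0.375.
Right endpoints: 2.875, 3.25, 3.625, 4.
f(2.875) ≈ 2.7839, f(3.25) ≈ 2.9155, f(3.625) ≈ 3.0414, f(4) ≈ 3.1623.
Sum = Δu · [f(2.875) + f(3.25) + f(3.625) + f(4)].
Sum ≈ 4.4636.

4.4636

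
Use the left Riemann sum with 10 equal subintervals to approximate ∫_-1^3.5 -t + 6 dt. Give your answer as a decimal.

Δt = (3.5 − (-1))/10 = 0.45.
Left endpoints: -1, -0.55, -0.1, 0.35, 0.8, 1.25, 1.7, 2.15, 2.6, 3.05.
f(-1) = 7, f(-0.55) = 6.55, f(-0.1) = 6.1, f(0.35) = 5.65, f(0.8) = 5.2, f(1.25) = 4.75, f(1.7) = 4.3, f(2.15) = 3.85, f(2.6) = 3.4, f(3.05) = 2.95.
Sum = Δt · [f(-1) + f(-0.55) + f(-0.1) + ...].
Sum = 22.3875.

22.3875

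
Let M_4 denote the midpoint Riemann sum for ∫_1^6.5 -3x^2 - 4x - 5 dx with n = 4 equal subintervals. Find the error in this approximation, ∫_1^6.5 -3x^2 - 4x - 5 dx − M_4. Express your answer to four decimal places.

-2.5996

Exact integral: ∫_1^6.5 f(x) dx = -383.625.
M_4 ≈ -381.025391.
Error ≈ -383.625 − (-381.025391) ≈ -2.5996.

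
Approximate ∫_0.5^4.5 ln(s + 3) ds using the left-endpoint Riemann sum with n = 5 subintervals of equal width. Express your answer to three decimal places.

6.414

Δs = (4.5 − 0.5)/5 = 0.8.
Left endpoints: 0.5, 1.3, 2.1, 2.9, 3.7.
f(0.5) ≈ 1.253, f(1.3) ≈ 1.459, f(2.1) ≈ 1.629, f(2.9) ≈ 1.775, f(3.7) ≈ 1.902.
Sum = Δs · [f(0.5) + f(1.3) + f(2.1) + f(2.9) + f(3.7)].
Sum ≈ 6.414.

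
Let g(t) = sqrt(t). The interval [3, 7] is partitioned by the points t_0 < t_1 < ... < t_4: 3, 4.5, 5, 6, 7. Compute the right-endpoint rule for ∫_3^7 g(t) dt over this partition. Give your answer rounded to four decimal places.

9.3953

Subinterval widths: 1.5, 0.5, 1, 1.
Right endpoints: 4.5, 5, 6, 7.
g(4.5) ≈ 2.1213, g(5) ≈ 2.2361, g(6) ≈ 2.4495, g(7) ≈ 2.6458.
Sum = Σ Δt_i · g(t_i).
Sum ≈ 9.3953.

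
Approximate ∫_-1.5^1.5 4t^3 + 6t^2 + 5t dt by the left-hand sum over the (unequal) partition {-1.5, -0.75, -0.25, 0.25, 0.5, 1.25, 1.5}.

Subinterval widths: 0.75, 0.5, 0.5, 0.25, 0.75, 0.25.
Left endpoints: -1.5, -0.75, -0.25, 0.25, 0.5, 1.25.
f(-1.5) = -7.5, f(-0.75) = -2.0625, f(-0.25) = -0.9375, f(0.25) = 1.6875, f(0.5) = 4.5, f(1.25) = 23.4375.
Sum = Σ Δt_i · f(t_i).
Sum = 2.53125.

2.53125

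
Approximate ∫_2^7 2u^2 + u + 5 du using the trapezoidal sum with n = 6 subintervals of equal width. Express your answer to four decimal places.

271.9907

Δu = (7 − 2)/6 = 5/6.
f(2) = 15, f(17/6) = 215/9, f(11/3) = 320/9, f(4.5) = 50, f(16/3) = 605/9, f(37/6) = 785/9, f(7) = 110.
T_6 = (Δu/2)·[f(u_0) + 2f(u_1) + ... + 2f(u_{5}) + f(u_6)].
Sum ≈ 271.9907.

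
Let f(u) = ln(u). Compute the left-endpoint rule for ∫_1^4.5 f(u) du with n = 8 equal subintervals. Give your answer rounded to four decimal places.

Δu = (4.5 − 1)/8 = 0.4375.
Left endpoints: 1, 1.4375, 1.875, 2.3125, 2.75, 3.1875, 3.625, 4.0625.
f(1) ≈ 0.0000, f(1.4375) ≈ 0.3629, f(1.875) ≈ 0.6286, f(2.3125) ≈ 0.8383, f(2.75) ≈ 1.0116, f(3.1875) ≈ 1.1592, f(3.625) ≈ 1.2879, f(4.0625) ≈ 1.4018.
Sum = Δu · [f(1) + f(1.4375) + f(1.875) + ...].
Sum ≈ 2.9270.

2.9270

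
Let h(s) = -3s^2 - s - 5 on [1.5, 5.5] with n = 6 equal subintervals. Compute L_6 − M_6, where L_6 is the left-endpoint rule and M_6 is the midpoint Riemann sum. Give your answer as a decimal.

L_6 ≈ -168.55556.
M_6 ≈ -196.55556.
L_6 − M_6 = 28.

28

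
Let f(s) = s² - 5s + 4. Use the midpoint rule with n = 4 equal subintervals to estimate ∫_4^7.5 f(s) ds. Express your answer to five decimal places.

32.44336

Δs = (7.5 − 4)/4 = 0.875.
Midpoints: 4.4375, 5.3125, 6.1875, 7.0625.
f(4.4375) = 1.50390625, f(5.3125) = 5.66015625, f(6.1875) = 11.34765625, f(7.0625) = 18.56640625.
Sum = Δs · [f(4.4375) + f(5.3125) + f(6.1875) + f(7.0625)].
Sum ≈ 32.44336.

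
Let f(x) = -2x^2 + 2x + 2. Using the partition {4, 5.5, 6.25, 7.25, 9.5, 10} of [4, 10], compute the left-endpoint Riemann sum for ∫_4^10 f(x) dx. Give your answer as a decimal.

-411.40625

Subinterval widths: 1.5, 0.75, 1, 2.25, 0.5.
Left endpoints: 4, 5.5, 6.25, 7.25, 9.5.
f(4) = -22, f(5.5) = -47.5, f(6.25) = -63.625, f(7.25) = -88.625, f(9.5) = -159.5.
Sum = Σ Δx_i · f(x_i).
Sum = -411.40625.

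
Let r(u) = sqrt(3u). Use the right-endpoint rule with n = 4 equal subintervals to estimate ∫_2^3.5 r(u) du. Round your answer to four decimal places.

4.4414

Δu = (3.5 − 2)/4 = 0.375.
Right endpoints: 2.375, 2.75, 3.125, 3.5.
r(2.375) ≈ 2.6693, r(2.75) ≈ 2.8723, r(3.125) ≈ 3.0619, r(3.5) ≈ 3.2404.
Sum = Δu · [r(2.375) + r(2.75) + r(3.125) + r(3.5)].
Sum ≈ 4.4414.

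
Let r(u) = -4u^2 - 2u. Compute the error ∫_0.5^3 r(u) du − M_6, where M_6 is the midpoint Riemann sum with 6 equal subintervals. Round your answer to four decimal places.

-0.1447

Exact integral: ∫_0.5^3 r(u) du ≈ -44.583333.
M_6 ≈ -44.438657.
Error ≈ -44.583333 − (-44.438657) ≈ -0.1447.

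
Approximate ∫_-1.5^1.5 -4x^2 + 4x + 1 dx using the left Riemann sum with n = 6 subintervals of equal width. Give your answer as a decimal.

-9.5

Δx = (1.5 − (-1.5))/6 = 0.5.
Left endpoints: -1.5, -1, -0.5, 0, 0.5, 1.
f(-1.5) = -14, f(-1) = -7, f(-0.5) = -2, f(0) = 1, f(0.5) = 2, f(1) = 1.
Sum = Δx · [f(-1.5) + f(-1) + f(-0.5) + ...].
Sum = -9.5.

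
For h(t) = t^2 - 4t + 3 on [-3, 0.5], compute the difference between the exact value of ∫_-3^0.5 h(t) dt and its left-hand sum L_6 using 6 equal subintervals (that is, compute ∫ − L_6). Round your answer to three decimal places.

Exact integral: ∫_-3^0.5 h(t) dt ≈ 37.04167.
L_6 ≈ 43.87558.
Error ≈ 37.04167 − 43.87558 ≈ -6.834.

-6.834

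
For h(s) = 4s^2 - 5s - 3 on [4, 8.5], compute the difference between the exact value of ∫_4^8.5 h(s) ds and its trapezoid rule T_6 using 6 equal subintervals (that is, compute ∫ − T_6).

-1.6875

Exact integral: ∫_4^8.5 h(s) ds = 579.375.
T_6 = 581.0625.
Error = 579.375 − 581.0625 = -1.6875.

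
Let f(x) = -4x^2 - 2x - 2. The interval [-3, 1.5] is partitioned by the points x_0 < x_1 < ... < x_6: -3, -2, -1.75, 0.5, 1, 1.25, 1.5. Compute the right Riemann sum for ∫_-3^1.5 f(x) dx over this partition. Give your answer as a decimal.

Subinterval widths: 1, 0.25, 2.25, 0.5, 0.25, 0.25.
Right endpoints: -2, -1.75, 0.5, 1, 1.25, 1.5.
f(-2) = -14, f(-1.75) = -10.75, f(0.5) = -4, f(1) = -8, f(1.25) = -10.75, f(1.5) = -14.
Sum = Σ Δx_i · f(x_i).
Sum = -35.875.

-35.875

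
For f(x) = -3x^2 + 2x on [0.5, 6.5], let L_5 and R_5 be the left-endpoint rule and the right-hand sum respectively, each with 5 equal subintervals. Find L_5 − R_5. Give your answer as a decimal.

136.8

L_5 = -168.42.
R_5 = -305.22.
L_5 − R_5 = 136.8.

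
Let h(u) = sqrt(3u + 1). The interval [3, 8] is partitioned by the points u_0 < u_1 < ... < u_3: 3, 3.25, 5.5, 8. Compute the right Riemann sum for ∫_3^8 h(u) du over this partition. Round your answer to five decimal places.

22.73211

Subinterval widths: 0.25, 2.25, 2.5.
Right endpoints: 3.25, 5.5, 8.
h(3.25) ≈ 3.27872, h(5.5) ≈ 4.18330, h(8) ≈ 5.00000.
Sum = Σ Δu_i · h(u_i).
Sum ≈ 22.73211.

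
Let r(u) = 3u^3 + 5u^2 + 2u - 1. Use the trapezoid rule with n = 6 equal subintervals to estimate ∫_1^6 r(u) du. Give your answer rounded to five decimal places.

Δu = (6 − 1)/6 = 5/6.
r(1) = 9, r(11/6) = 911/24, r(8/3) = 871/9, r(3.5) = 195.875, r(13/3) = 1037/3, r(31/6) = 40073/72, r(6) = 839.
T_6 = (Δu/2)·[r(u_0) + 2r(u_1) + ... + 2r(u_{5}) + r(u_6)].
Sum ≈ 1380.70602.

1380.70602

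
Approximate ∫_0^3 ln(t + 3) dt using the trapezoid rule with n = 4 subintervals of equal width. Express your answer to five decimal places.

4.44694

Δt = (3 − 0)/4 = 0.75.
f(0) ≈ 1.09861, f(0.75) ≈ 1.32176, f(1.5) ≈ 1.50408, f(2.25) ≈ 1.65823, f(3) ≈ 1.79176.
T_4 = (Δt/2)·[f(t_0) + 2f(t_1) + 2f(t_2) + 2f(t_3) + f(t_4)].
Sum ≈ 4.44694.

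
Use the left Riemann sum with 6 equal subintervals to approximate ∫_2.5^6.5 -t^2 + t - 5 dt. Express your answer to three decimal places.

Δt = (6.5 − 2.5)/6 = 2/3.
Left endpoints: 2.5, 19/6, 23/6, 4.5, 31/6, 35/6.
f(2.5) = -8.75, f(19/6) = -427/36, f(23/6) = -571/36, f(4.5) = -20.75, f(31/6) = -955/36, f(35/6) = -1195/36.
Sum = Δt · [f(2.5) + f(19/6) + f(23/6) + ...].
Sum ≈ -77.963.

-77.963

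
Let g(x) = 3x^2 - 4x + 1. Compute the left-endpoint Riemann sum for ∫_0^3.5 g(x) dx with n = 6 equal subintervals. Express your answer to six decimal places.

15.835069

Δx = (3.5 − 0)/6 = 7/12.
Left endpoints: 0, 7/12, 7/6, 1.75, 7/3, 35/12.
g(0) = 1, g(7/12) = -0.3125, g(7/6) = 5/12, g(1.75) = 3.1875, g(7/3) = 8, g(35/12) = 713/48.
Sum = Δx · [g(0) + g(7/12) + g(7/6) + ...].
Sum ≈ 15.835069.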